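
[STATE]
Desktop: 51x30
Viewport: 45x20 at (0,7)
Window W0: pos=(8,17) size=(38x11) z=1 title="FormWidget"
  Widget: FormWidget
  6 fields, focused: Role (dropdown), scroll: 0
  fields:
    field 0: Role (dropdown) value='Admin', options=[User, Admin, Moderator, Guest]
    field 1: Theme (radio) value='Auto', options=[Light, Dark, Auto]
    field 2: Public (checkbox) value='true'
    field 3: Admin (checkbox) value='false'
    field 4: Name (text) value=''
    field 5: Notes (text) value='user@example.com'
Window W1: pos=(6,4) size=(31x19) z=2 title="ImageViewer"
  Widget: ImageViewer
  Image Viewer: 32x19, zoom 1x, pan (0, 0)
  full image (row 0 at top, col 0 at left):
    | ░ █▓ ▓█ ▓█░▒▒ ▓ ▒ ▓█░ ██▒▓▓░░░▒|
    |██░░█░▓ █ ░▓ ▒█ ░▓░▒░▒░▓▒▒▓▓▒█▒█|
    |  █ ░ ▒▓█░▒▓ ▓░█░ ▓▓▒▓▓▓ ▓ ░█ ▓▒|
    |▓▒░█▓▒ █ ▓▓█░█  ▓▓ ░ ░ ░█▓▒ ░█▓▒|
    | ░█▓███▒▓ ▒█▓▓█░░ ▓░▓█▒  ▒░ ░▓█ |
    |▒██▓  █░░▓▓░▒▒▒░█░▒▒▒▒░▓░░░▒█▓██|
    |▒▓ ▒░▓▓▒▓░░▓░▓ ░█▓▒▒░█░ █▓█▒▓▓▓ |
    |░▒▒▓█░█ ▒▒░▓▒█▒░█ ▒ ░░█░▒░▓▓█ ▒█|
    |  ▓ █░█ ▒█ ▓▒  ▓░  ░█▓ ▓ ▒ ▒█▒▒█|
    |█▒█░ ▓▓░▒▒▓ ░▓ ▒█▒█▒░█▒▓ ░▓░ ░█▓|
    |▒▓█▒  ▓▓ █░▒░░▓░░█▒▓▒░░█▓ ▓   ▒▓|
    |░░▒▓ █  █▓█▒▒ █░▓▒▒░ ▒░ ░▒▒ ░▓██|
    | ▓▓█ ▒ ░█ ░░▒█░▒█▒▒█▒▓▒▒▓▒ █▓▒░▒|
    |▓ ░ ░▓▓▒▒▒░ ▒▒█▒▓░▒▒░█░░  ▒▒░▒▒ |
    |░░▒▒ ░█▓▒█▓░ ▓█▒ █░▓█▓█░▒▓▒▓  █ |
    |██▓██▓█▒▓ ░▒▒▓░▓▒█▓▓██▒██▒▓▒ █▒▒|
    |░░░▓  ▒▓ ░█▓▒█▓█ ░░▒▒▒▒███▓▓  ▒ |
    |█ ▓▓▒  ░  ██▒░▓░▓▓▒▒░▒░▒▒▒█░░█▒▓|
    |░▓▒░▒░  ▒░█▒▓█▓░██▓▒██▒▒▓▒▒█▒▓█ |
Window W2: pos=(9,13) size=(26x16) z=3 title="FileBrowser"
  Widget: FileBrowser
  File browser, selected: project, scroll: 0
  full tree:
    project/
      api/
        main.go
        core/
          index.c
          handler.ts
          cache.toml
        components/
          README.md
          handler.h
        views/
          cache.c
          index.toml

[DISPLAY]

      ┃ ░ █▓ ▓█ ▓█░▒▒ ▓ ▒ ▓█░ ██▒▓▓░┃        
      ┃██░░█░▓ █ ░▓ ▒█ ░▓░▒░▒░▓▒▒▓▓▒┃        
      ┃  █ ░ ▒▓█░▒▓ ▓░█░ ▓▓▒▓▓▓ ▓ ░█┃        
      ┃▓▒░█▓▒ █ ▓▓█░█  ▓▓ ░ ░ ░█▓▒ ░┃        
      ┃ ░█▓███▒▓ ▒█▓▓█░░ ▓░▓█▒  ▒░ ░┃        
      ┃▒██▓  █░░▓▓░▒▒▒░█░▒▒▒▒░▓░░░▒█┃        
      ┃▒▓┏━━━━━━━━━━━━━━━━━━━━━━━━┓▓┃        
      ┃░▒┃ FileBrowser            ┃█┃        
      ┃  ┠────────────────────────┨█┃        
      ┃█▒┃> [-] project/          ┃ ┃        
      ┃▒▓┃    [+] api/            ┃ ┃━━━━━━━━
      ┃░░┃                        ┃░┃        
      ┃ ▓┃                        ┃▓┃────────
      ┃▓ ┃                        ┃░┃      ▼]
      ┃░░┃                        ┃ ┃ Dark  (
      ┗━━┃                        ┃━┛        
        ┃┃                        ┃          
        ┃┃                        ┃         ]
        ┃┃                        ┃e.com    ]
        ┃┃                        ┃          


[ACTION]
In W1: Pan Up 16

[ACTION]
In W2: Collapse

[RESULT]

      ┃ ░ █▓ ▓█ ▓█░▒▒ ▓ ▒ ▓█░ ██▒▓▓░┃        
      ┃██░░█░▓ █ ░▓ ▒█ ░▓░▒░▒░▓▒▒▓▓▒┃        
      ┃  █ ░ ▒▓█░▒▓ ▓░█░ ▓▓▒▓▓▓ ▓ ░█┃        
      ┃▓▒░█▓▒ █ ▓▓█░█  ▓▓ ░ ░ ░█▓▒ ░┃        
      ┃ ░█▓███▒▓ ▒█▓▓█░░ ▓░▓█▒  ▒░ ░┃        
      ┃▒██▓  █░░▓▓░▒▒▒░█░▒▒▒▒░▓░░░▒█┃        
      ┃▒▓┏━━━━━━━━━━━━━━━━━━━━━━━━┓▓┃        
      ┃░▒┃ FileBrowser            ┃█┃        
      ┃  ┠────────────────────────┨█┃        
      ┃█▒┃> [+] project/          ┃ ┃        
      ┃▒▓┃                        ┃ ┃━━━━━━━━
      ┃░░┃                        ┃░┃        
      ┃ ▓┃                        ┃▓┃────────
      ┃▓ ┃                        ┃░┃      ▼]
      ┃░░┃                        ┃ ┃ Dark  (
      ┗━━┃                        ┃━┛        
        ┃┃                        ┃          
        ┃┃                        ┃         ]
        ┃┃                        ┃e.com    ]
        ┃┃                        ┃          


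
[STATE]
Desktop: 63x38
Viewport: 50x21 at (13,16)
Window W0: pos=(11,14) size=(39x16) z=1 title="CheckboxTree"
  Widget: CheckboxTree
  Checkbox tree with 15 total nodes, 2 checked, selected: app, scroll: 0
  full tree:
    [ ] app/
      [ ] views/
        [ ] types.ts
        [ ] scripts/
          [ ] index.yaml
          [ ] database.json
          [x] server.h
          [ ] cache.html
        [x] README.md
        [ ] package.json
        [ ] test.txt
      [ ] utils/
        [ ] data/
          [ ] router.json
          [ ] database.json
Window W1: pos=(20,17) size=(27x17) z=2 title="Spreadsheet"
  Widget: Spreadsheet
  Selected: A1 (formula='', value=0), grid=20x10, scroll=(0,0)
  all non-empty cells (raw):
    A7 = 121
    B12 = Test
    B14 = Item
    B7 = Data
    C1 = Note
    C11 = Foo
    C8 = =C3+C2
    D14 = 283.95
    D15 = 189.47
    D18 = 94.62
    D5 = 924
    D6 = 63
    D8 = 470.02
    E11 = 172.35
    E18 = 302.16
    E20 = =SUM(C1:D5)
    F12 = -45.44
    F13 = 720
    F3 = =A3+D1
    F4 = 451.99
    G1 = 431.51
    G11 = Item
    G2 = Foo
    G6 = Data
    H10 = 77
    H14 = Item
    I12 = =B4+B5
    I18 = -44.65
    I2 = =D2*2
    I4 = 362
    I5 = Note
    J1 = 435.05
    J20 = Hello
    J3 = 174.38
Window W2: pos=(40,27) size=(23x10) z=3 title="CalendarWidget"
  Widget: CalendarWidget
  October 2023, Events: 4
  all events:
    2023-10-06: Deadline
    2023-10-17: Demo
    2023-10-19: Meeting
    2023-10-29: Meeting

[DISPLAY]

────────────────────────────────────┨             
[-] app┏━━━━━━━━━━━━━━━━━━━━━━━━━┓  ┃             
  [-] v┃ Spreadsheet             ┃  ┃             
    [ ]┠─────────────────────────┨  ┃             
    [-]┃A1:                      ┃  ┃             
      [┃       A       B       C ┃  ┃             
      [┃-------------------------┃  ┃             
      [┃  1      [0]       0Note ┃  ┃             
      [┃  2        0       0     ┃  ┃             
    [x]┃  3        0       0     ┃  ┃             
    [ ]┃  4        0       0     ┃  ┃             
    [ ]┃  5        0       ┏━━━━━━━━━━━━━━━━━━━━━┓
  [ ] u┃  6        0       ┃ CalendarWidget      ┃
━━━━━━━┃  7      121Data   ┠─────────────────────┨
       ┃  8        0       ┃     October 2023    ┃
       ┃  9        0       ┃Mo Tu We Th Fr Sa Su ┃
       ┃ 10        0       ┃                   1 ┃
       ┗━━━━━━━━━━━━━━━━━━━┃ 2  3  4  5  6*  7  8┃
                           ┃ 9 10 11 12 13 14 15 ┃
                           ┃16 17* 18 19* 20 21 2┃
                           ┗━━━━━━━━━━━━━━━━━━━━━┛


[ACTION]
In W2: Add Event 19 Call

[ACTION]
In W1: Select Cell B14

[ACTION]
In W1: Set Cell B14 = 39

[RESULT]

────────────────────────────────────┨             
[-] app┏━━━━━━━━━━━━━━━━━━━━━━━━━┓  ┃             
  [-] v┃ Spreadsheet             ┃  ┃             
    [ ]┠─────────────────────────┨  ┃             
    [-]┃B14: 39                  ┃  ┃             
      [┃       A       B       C ┃  ┃             
      [┃-------------------------┃  ┃             
      [┃  1        0       0Note ┃  ┃             
      [┃  2        0       0     ┃  ┃             
    [x]┃  3        0       0     ┃  ┃             
    [ ]┃  4        0       0     ┃  ┃             
    [ ]┃  5        0       ┏━━━━━━━━━━━━━━━━━━━━━┓
  [ ] u┃  6        0       ┃ CalendarWidget      ┃
━━━━━━━┃  7      121Data   ┠─────────────────────┨
       ┃  8        0       ┃     October 2023    ┃
       ┃  9        0       ┃Mo Tu We Th Fr Sa Su ┃
       ┃ 10        0       ┃                   1 ┃
       ┗━━━━━━━━━━━━━━━━━━━┃ 2  3  4  5  6*  7  8┃
                           ┃ 9 10 11 12 13 14 15 ┃
                           ┃16 17* 18 19* 20 21 2┃
                           ┗━━━━━━━━━━━━━━━━━━━━━┛


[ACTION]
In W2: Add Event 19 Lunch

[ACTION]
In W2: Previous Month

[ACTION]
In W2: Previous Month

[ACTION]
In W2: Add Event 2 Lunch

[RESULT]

────────────────────────────────────┨             
[-] app┏━━━━━━━━━━━━━━━━━━━━━━━━━┓  ┃             
  [-] v┃ Spreadsheet             ┃  ┃             
    [ ]┠─────────────────────────┨  ┃             
    [-]┃B14: 39                  ┃  ┃             
      [┃       A       B       C ┃  ┃             
      [┃-------------------------┃  ┃             
      [┃  1        0       0Note ┃  ┃             
      [┃  2        0       0     ┃  ┃             
    [x]┃  3        0       0     ┃  ┃             
    [ ]┃  4        0       0     ┃  ┃             
    [ ]┃  5        0       ┏━━━━━━━━━━━━━━━━━━━━━┓
  [ ] u┃  6        0       ┃ CalendarWidget      ┃
━━━━━━━┃  7      121Data   ┠─────────────────────┨
       ┃  8        0       ┃     August 2023     ┃
       ┃  9        0       ┃Mo Tu We Th Fr Sa Su ┃
       ┃ 10        0       ┃    1  2*  3  4  5  6┃
       ┗━━━━━━━━━━━━━━━━━━━┃ 7  8  9 10 11 12 13 ┃
                           ┃14 15 16 17 18 19 20 ┃
                           ┃21 22 23 24 25 26 27 ┃
                           ┗━━━━━━━━━━━━━━━━━━━━━┛


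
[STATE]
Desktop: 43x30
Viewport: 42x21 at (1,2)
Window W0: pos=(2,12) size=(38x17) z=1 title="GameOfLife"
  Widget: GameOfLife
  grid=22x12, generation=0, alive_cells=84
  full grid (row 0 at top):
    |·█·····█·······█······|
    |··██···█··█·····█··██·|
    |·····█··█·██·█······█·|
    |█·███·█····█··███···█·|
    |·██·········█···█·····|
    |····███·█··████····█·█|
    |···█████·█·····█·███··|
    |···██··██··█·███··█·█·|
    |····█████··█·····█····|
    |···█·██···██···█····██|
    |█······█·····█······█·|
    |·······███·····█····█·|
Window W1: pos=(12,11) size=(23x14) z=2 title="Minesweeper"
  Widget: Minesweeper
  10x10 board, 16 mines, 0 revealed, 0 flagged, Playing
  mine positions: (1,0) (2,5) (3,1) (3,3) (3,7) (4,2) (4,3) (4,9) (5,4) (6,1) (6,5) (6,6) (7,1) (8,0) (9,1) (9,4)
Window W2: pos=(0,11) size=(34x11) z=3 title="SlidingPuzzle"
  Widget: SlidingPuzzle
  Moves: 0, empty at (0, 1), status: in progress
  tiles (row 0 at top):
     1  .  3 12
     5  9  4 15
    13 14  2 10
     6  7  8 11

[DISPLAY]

                                          
                                          
                                          
                                          
                                          
                                          
                                          
                                          
                                          
━━━━━━━━━━━━━━━━━━━━━━━━━━━━━━━━┓┓        
 SlidingPuzzle                  ┃┃━━━━┓   
────────────────────────────────┨┨    ┃   
┌────┬────┬────┬────┐           ┃┃────┨   
│  1 │    │  3 │ 12 │           ┃┃    ┃   
├────┼────┼────┼────┤           ┃┃    ┃   
│  5 │  9 │  4 │ 15 │           ┃┃    ┃   
├────┼────┼────┼────┤           ┃┃    ┃   
│ 13 │ 14 │  2 │ 10 │           ┃┃    ┃   
├────┼────┼────┼────┤           ┃┃    ┃   
━━━━━━━━━━━━━━━━━━━━━━━━━━━━━━━━┛┃    ┃   
 ┃···█████·┃■■■■■■■■■■           ┃    ┃   


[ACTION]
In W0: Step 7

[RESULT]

                                          
                                          
                                          
                                          
                                          
                                          
                                          
                                          
                                          
━━━━━━━━━━━━━━━━━━━━━━━━━━━━━━━━┓┓        
 SlidingPuzzle                  ┃┃━━━━┓   
────────────────────────────────┨┨    ┃   
┌────┬────┬────┬────┐           ┃┃────┨   
│  1 │    │  3 │ 12 │           ┃┃    ┃   
├────┼────┼────┼────┤           ┃┃    ┃   
│  5 │  9 │  4 │ 15 │           ┃┃    ┃   
├────┼────┼────┼────┤           ┃┃    ┃   
│ 13 │ 14 │  2 │ 10 │           ┃┃    ┃   
├────┼────┼────┼────┤           ┃┃    ┃   
━━━━━━━━━━━━━━━━━━━━━━━━━━━━━━━━┛┃    ┃   
 ┃·█·······┃■■■■■■■■■■           ┃    ┃   


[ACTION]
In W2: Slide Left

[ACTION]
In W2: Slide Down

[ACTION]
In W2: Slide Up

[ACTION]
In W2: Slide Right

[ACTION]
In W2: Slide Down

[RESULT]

                                          
                                          
                                          
                                          
                                          
                                          
                                          
                                          
                                          
━━━━━━━━━━━━━━━━━━━━━━━━━━━━━━━━┓┓        
 SlidingPuzzle                  ┃┃━━━━┓   
────────────────────────────────┨┨    ┃   
┌────┬────┬────┬────┐           ┃┃────┨   
│  1 │    │  4 │ 12 │           ┃┃    ┃   
├────┼────┼────┼────┤           ┃┃    ┃   
│  5 │  3 │  9 │ 15 │           ┃┃    ┃   
├────┼────┼────┼────┤           ┃┃    ┃   
│ 13 │ 14 │  2 │ 10 │           ┃┃    ┃   
├────┼────┼────┼────┤           ┃┃    ┃   
━━━━━━━━━━━━━━━━━━━━━━━━━━━━━━━━┛┃    ┃   
 ┃·█·······┃■■■■■■■■■■           ┃    ┃   


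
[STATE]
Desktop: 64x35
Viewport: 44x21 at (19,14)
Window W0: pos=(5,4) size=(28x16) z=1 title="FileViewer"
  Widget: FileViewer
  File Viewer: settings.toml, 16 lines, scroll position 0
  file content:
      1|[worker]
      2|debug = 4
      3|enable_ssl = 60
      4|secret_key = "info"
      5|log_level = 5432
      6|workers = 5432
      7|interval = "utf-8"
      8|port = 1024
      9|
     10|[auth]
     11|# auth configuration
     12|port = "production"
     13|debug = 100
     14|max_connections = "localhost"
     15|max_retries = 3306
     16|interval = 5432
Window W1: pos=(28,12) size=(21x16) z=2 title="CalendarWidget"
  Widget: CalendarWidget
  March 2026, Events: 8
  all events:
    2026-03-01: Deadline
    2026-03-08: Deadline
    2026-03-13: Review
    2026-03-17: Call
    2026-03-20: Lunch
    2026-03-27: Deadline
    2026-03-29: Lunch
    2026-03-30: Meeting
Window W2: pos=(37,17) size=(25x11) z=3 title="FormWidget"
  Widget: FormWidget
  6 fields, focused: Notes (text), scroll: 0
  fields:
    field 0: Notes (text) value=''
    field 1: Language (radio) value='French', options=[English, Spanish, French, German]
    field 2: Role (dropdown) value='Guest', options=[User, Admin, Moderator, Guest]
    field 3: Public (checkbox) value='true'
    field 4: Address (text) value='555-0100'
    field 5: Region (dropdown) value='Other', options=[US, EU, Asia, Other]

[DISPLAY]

         ┠───────────────────┨              
         ┃     March 2026    ┃              
         ┃Mo Tu We Th Fr Sa S┃              
uration  ┃        ┏━━━━━━━━━━━━━━━━━━━━━━━┓ 
ction"   ┃ 2  3  4┃ FormWidget            ┃ 
━━━━━━━━━┃ 9 10 11┠───────────────────────┨ 
         ┃16 17* 1┃> Notes:      [       ]┃ 
         ┃23 24 25┃  Language:   ( ) Engli┃ 
         ┃30* 31  ┃  Role:       [Guest ▼]┃ 
         ┃        ┃  Public:     [x]      ┃ 
         ┃        ┃  Address:    [555-010]┃ 
         ┃        ┃  Region:     [Other ▼]┃ 
         ┃        ┃                       ┃ 
         ┗━━━━━━━━┗━━━━━━━━━━━━━━━━━━━━━━━┛ 
                                            
                                            
                                            
                                            
                                            
                                            
                                            


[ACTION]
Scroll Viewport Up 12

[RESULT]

                                            
                                            
━━━━━━━━━━━━━┓                              
             ┃                              
─────────────┨                              
            ▲┃                              
            █┃                              
60          ░┃                              
"info"      ░┃                              
432         ░┃                              
2        ┏━━━━━━━━━━━━━━━━━━━┓              
tf-8"    ┃ CalendarWidget    ┃              
         ┠───────────────────┨              
         ┃     March 2026    ┃              
         ┃Mo Tu We Th Fr Sa S┃              
uration  ┃        ┏━━━━━━━━━━━━━━━━━━━━━━━┓ 
ction"   ┃ 2  3  4┃ FormWidget            ┃ 
━━━━━━━━━┃ 9 10 11┠───────────────────────┨ 
         ┃16 17* 1┃> Notes:      [       ]┃ 
         ┃23 24 25┃  Language:   ( ) Engli┃ 
         ┃30* 31  ┃  Role:       [Guest ▼]┃ 


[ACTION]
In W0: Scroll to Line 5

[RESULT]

                                            
                                            
━━━━━━━━━━━━━┓                              
             ┃                              
─────────────┨                              
432         ▲┃                              
2           ░┃                              
tf-8"       ░┃                              
            ░┃                              
            ░┃                              
         ┏━━━━━━━━━━━━━━━━━━━┓              
uration  ┃ CalendarWidget    ┃              
ction"   ┠───────────────────┨              
         ┃     March 2026    ┃              
ns = "loc┃Mo Tu We Th Fr Sa S┃              
 3306    ┃        ┏━━━━━━━━━━━━━━━━━━━━━━━┓ 
32       ┃ 2  3  4┃ FormWidget            ┃ 
━━━━━━━━━┃ 9 10 11┠───────────────────────┨ 
         ┃16 17* 1┃> Notes:      [       ]┃ 
         ┃23 24 25┃  Language:   ( ) Engli┃ 
         ┃30* 31  ┃  Role:       [Guest ▼]┃ 


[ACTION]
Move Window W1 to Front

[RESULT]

                                            
                                            
━━━━━━━━━━━━━┓                              
             ┃                              
─────────────┨                              
432         ▲┃                              
2           ░┃                              
tf-8"       ░┃                              
            ░┃                              
            ░┃                              
         ┏━━━━━━━━━━━━━━━━━━━┓              
uration  ┃ CalendarWidget    ┃              
ction"   ┠───────────────────┨              
         ┃     March 2026    ┃              
ns = "loc┃Mo Tu We Th Fr Sa S┃              
 3306    ┃                   ┃━━━━━━━━━━━━┓ 
32       ┃ 2  3  4  5  6  7  ┃            ┃ 
━━━━━━━━━┃ 9 10 11 12 13* 14 ┃────────────┨ 
         ┃16 17* 18 19 20* 21┃   [       ]┃ 
         ┃23 24 25 26 27* 28 ┃   ( ) Engli┃ 
         ┃30* 31             ┃   [Guest ▼]┃ 


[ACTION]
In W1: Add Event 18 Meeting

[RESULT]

                                            
                                            
━━━━━━━━━━━━━┓                              
             ┃                              
─────────────┨                              
432         ▲┃                              
2           ░┃                              
tf-8"       ░┃                              
            ░┃                              
            ░┃                              
         ┏━━━━━━━━━━━━━━━━━━━┓              
uration  ┃ CalendarWidget    ┃              
ction"   ┠───────────────────┨              
         ┃     March 2026    ┃              
ns = "loc┃Mo Tu We Th Fr Sa S┃              
 3306    ┃                   ┃━━━━━━━━━━━━┓ 
32       ┃ 2  3  4  5  6  7  ┃            ┃ 
━━━━━━━━━┃ 9 10 11 12 13* 14 ┃────────────┨ 
         ┃16 17* 18* 19 20* 2┃   [       ]┃ 
         ┃23 24 25 26 27* 28 ┃   ( ) Engli┃ 
         ┃30* 31             ┃   [Guest ▼]┃ 


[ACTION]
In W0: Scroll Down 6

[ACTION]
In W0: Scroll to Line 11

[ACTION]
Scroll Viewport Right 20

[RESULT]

                                            
                                            
━━━━━━━━━━━━┓                               
            ┃                               
────────────┨                               
32         ▲┃                               
           ░┃                               
f-8"       ░┃                               
           ░┃                               
           ░┃                               
        ┏━━━━━━━━━━━━━━━━━━━┓               
ration  ┃ CalendarWidget    ┃               
tion"   ┠───────────────────┨               
        ┃     March 2026    ┃               
s = "loc┃Mo Tu We Th Fr Sa S┃               
3306    ┃                   ┃━━━━━━━━━━━━┓  
2       ┃ 2  3  4  5  6  7  ┃            ┃  
━━━━━━━━┃ 9 10 11 12 13* 14 ┃────────────┨  
        ┃16 17* 18* 19 20* 2┃   [       ]┃  
        ┃23 24 25 26 27* 28 ┃   ( ) Engli┃  
        ┃30* 31             ┃   [Guest ▼]┃  


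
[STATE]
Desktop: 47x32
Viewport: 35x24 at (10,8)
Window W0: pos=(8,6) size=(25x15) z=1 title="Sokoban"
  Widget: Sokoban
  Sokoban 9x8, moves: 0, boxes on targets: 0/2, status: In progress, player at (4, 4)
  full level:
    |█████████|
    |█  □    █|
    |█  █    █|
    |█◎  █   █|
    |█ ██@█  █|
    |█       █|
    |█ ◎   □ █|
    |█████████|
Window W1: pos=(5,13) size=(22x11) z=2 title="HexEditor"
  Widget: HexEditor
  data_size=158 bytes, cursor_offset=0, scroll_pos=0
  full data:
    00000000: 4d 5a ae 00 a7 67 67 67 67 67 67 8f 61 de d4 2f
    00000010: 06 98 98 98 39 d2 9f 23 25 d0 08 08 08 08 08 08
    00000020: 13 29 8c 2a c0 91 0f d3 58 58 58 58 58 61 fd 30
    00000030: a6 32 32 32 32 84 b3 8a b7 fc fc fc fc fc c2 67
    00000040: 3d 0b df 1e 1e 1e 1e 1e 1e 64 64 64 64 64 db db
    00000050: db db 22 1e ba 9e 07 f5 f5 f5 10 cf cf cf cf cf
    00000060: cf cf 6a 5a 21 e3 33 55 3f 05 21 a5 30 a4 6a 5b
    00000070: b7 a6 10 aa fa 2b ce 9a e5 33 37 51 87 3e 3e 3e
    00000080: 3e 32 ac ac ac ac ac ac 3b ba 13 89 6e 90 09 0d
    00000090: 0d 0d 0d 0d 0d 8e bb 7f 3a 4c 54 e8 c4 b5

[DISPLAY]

──────────────────────┨            
████████              ┃            
  □    █              ┃            
  █    █              ┃            
◎  █   █              ┃            
━━━━━━━━━━━━━━━━┓     ┃            
Editor          ┃     ┃            
────────────────┨     ┃            
0000  4D 5a ae 0┃     ┃            
0010  06 98 98 9┃     ┃            
0020  13 29 8c 2┃     ┃            
0030  a6 32 32 3┃     ┃            
0040  3d 0b df 1┃━━━━━┛            
0050  db db 22 1┃                  
0060  cf cf 6a 5┃                  
━━━━━━━━━━━━━━━━┛                  
                                   
                                   
                                   
                                   
                                   
                                   
                                   
                                   


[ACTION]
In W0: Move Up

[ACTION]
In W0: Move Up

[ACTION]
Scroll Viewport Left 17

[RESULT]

        ┠───────────────────────┨  
        ┃█████████              ┃  
        ┃█  □    █              ┃  
        ┃█  █    █              ┃  
        ┃█◎  █   █              ┃  
     ┏━━━━━━━━━━━━━━━━━━━━┓     ┃  
     ┃ HexEditor          ┃     ┃  
     ┠────────────────────┨     ┃  
     ┃00000000  4D 5a ae 0┃     ┃  
     ┃00000010  06 98 98 9┃     ┃  
     ┃00000020  13 29 8c 2┃     ┃  
     ┃00000030  a6 32 32 3┃     ┃  
     ┃00000040  3d 0b df 1┃━━━━━┛  
     ┃00000050  db db 22 1┃        
     ┃00000060  cf cf 6a 5┃        
     ┗━━━━━━━━━━━━━━━━━━━━┛        
                                   
                                   
                                   
                                   
                                   
                                   
                                   
                                   


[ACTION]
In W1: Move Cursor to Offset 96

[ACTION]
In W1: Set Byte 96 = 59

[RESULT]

        ┠───────────────────────┨  
        ┃█████████              ┃  
        ┃█  □    █              ┃  
        ┃█  █    █              ┃  
        ┃█◎  █   █              ┃  
     ┏━━━━━━━━━━━━━━━━━━━━┓     ┃  
     ┃ HexEditor          ┃     ┃  
     ┠────────────────────┨     ┃  
     ┃00000000  4d 5a ae 0┃     ┃  
     ┃00000010  06 98 98 9┃     ┃  
     ┃00000020  13 29 8c 2┃     ┃  
     ┃00000030  a6 32 32 3┃     ┃  
     ┃00000040  3d 0b df 1┃━━━━━┛  
     ┃00000050  db db 22 1┃        
     ┃00000060  59 cf 6a 5┃        
     ┗━━━━━━━━━━━━━━━━━━━━┛        
                                   
                                   
                                   
                                   
                                   
                                   
                                   
                                   


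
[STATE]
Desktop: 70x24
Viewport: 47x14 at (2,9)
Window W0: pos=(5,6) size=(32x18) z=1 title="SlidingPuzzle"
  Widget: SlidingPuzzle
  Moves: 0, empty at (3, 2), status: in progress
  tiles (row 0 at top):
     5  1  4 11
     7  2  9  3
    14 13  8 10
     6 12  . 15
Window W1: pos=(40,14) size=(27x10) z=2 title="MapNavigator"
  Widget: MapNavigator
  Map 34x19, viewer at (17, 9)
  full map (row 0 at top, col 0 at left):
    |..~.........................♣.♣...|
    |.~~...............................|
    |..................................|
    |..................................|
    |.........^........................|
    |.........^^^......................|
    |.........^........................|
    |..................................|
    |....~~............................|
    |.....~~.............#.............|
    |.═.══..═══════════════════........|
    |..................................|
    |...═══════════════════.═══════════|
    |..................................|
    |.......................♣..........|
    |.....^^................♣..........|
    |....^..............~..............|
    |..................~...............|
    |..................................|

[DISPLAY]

   ┃┌────┬────┬────┬────┐         ┃            
   ┃│  5 │  1 │  4 │ 11 │         ┃            
   ┃├────┼────┼────┼────┤         ┃            
   ┃│  7 │  2 │  9 │  3 │         ┃            
   ┃├────┼────┼────┼────┤         ┃            
   ┃│ 14 │ 13 │  8 │ 10 │         ┃   ┏━━━━━━━━
   ┃├────┼────┼────┼────┤         ┃   ┃ MapNavi
   ┃│  6 │ 12 │    │ 15 │         ┃   ┠────────
   ┃└────┴────┴────┴────┘         ┃   ┃....^...
   ┃Moves: 0                      ┃   ┃........
   ┃                              ┃   ┃~.......
   ┃                              ┃   ┃~~......
   ┃                              ┃   ┃..══════
   ┃                              ┃   ┃........


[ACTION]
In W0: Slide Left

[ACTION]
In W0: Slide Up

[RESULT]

   ┃┌────┬────┬────┬────┐         ┃            
   ┃│  5 │  1 │  4 │ 11 │         ┃            
   ┃├────┼────┼────┼────┤         ┃            
   ┃│  7 │  2 │  9 │  3 │         ┃            
   ┃├────┼────┼────┼────┤         ┃            
   ┃│ 14 │ 13 │  8 │ 10 │         ┃   ┏━━━━━━━━
   ┃├────┼────┼────┼────┤         ┃   ┃ MapNavi
   ┃│  6 │ 12 │ 15 │    │         ┃   ┠────────
   ┃└────┴────┴────┴────┘         ┃   ┃....^...
   ┃Moves: 1                      ┃   ┃........
   ┃                              ┃   ┃~.......
   ┃                              ┃   ┃~~......
   ┃                              ┃   ┃..══════
   ┃                              ┃   ┃........


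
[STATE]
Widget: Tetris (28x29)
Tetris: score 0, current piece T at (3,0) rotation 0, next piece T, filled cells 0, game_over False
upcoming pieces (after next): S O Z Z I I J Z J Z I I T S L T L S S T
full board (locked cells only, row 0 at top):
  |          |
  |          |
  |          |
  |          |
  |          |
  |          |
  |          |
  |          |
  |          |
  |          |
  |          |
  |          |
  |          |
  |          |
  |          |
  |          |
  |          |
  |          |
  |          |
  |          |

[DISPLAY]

    ▒     │Next:            
   ▒▒▒    │ ▒               
          │▒▒▒              
          │                 
          │                 
          │                 
          │Score:           
          │0                
          │                 
          │                 
          │                 
          │                 
          │                 
          │                 
          │                 
          │                 
          │                 
          │                 
          │                 
          │                 
          │                 
          │                 
          │                 
          │                 
          │                 
          │                 
          │                 
          │                 
          │                 


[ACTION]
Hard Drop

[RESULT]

    ▒     │Next:            
   ▒▒▒    │ ░░              
          │░░               
          │                 
          │                 
          │                 
          │Score:           
          │0                
          │                 
          │                 
          │                 
          │                 
          │                 
          │                 
          │                 
          │                 
          │                 
          │                 
    ▒     │                 
   ▒▒▒    │                 
          │                 
          │                 
          │                 
          │                 
          │                 
          │                 
          │                 
          │                 
          │                 


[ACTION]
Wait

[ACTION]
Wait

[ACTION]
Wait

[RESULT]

          │Next:            
          │ ░░              
          │░░               
    ▒     │                 
   ▒▒▒    │                 
          │                 
          │Score:           
          │0                
          │                 
          │                 
          │                 
          │                 
          │                 
          │                 
          │                 
          │                 
          │                 
          │                 
    ▒     │                 
   ▒▒▒    │                 
          │                 
          │                 
          │                 
          │                 
          │                 
          │                 
          │                 
          │                 
          │                 


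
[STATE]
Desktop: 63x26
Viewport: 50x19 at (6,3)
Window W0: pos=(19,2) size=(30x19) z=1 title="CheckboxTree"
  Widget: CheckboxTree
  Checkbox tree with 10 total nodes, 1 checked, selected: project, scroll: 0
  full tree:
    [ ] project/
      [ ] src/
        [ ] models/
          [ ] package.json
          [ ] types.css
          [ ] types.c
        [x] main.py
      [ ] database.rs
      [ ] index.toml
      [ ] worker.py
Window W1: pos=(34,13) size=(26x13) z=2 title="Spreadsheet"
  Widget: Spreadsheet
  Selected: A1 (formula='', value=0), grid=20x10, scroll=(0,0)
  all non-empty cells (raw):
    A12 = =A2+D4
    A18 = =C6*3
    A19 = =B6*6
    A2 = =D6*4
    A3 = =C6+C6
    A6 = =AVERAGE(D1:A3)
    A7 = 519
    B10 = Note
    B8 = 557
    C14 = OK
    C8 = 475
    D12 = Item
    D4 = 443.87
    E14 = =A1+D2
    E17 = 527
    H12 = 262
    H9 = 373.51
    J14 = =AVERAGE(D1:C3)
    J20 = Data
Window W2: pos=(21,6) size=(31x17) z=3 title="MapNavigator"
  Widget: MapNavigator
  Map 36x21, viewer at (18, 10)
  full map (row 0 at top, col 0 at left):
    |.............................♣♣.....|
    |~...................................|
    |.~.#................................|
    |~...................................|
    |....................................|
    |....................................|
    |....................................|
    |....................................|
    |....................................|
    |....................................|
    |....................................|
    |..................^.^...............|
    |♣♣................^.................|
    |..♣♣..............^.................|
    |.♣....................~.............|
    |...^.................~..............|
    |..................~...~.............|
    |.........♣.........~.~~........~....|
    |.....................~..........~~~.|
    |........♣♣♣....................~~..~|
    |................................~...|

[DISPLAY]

             ┃ CheckboxTree               ┃       
             ┠────────────────────────────┨       
             ┃>[-] project/               ┃       
             ┃ ┏━━━━━━━━━━━━━━━━━━━━━━━━━━━━━┓    
             ┃ ┃ MapNavigator                ┃    
             ┃ ┠─────────────────────────────┨    
             ┃ ┃.............................┃    
             ┃ ┃.............................┃    
             ┃ ┃.............................┃    
             ┃ ┃.............................┃    
             ┃ ┃.............................┃━━━━
             ┃ ┃.............................┃    
             ┃ ┃..............@..............┃────
             ┃ ┃..............^.^............┃    
             ┃ ┃..............^..............┃    
             ┃ ┃..............^..............┃----
             ┃ ┃..................~..........┃  0 
             ┗━┃.................~...........┃  0 
               ┃..............~...~..........┃  0 


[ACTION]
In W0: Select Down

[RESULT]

             ┃ CheckboxTree               ┃       
             ┠────────────────────────────┨       
             ┃ [-] project/               ┃       
             ┃>┏━━━━━━━━━━━━━━━━━━━━━━━━━━━━━┓    
             ┃ ┃ MapNavigator                ┃    
             ┃ ┠─────────────────────────────┨    
             ┃ ┃.............................┃    
             ┃ ┃.............................┃    
             ┃ ┃.............................┃    
             ┃ ┃.............................┃    
             ┃ ┃.............................┃━━━━
             ┃ ┃.............................┃    
             ┃ ┃..............@..............┃────
             ┃ ┃..............^.^............┃    
             ┃ ┃..............^..............┃    
             ┃ ┃..............^..............┃----
             ┃ ┃..................~..........┃  0 
             ┗━┃.................~...........┃  0 
               ┃..............~...~..........┃  0 


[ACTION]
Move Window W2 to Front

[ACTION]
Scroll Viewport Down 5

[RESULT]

             ┃ ┃ MapNavigator                ┃    
             ┃ ┠─────────────────────────────┨    
             ┃ ┃.............................┃    
             ┃ ┃.............................┃    
             ┃ ┃.............................┃    
             ┃ ┃.............................┃    
             ┃ ┃.............................┃━━━━
             ┃ ┃.............................┃    
             ┃ ┃..............@..............┃────
             ┃ ┃..............^.^............┃    
             ┃ ┃..............^..............┃    
             ┃ ┃..............^..............┃----
             ┃ ┃..................~..........┃  0 
             ┗━┃.................~...........┃  0 
               ┃..............~...~..........┃  0 
               ┗━━━━━━━━━━━━━━━━━━━━━━━━━━━━━┛  0 
                            ┃  5        0       0 
                            ┃  6        0       0 
                            ┗━━━━━━━━━━━━━━━━━━━━━
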